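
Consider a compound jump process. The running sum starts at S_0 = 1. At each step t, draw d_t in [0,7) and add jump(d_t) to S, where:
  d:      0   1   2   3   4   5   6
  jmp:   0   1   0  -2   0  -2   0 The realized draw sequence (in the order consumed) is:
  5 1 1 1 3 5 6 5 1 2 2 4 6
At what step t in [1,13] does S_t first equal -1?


1

t=0: S=1, d=5, jump=-2, S_1=-1
t=1: S=-1, d=1, jump=1, S_2=0
t=2: S=0, d=1, jump=1, S_3=1
t=3: S=1, d=1, jump=1, S_4=2
t=4: S=2, d=3, jump=-2, S_5=0
t=5: S=0, d=5, jump=-2, S_6=-2
t=6: S=-2, d=6, jump=0, S_7=-2
t=7: S=-2, d=5, jump=-2, S_8=-4
t=8: S=-4, d=1, jump=1, S_9=-3
t=9: S=-3, d=2, jump=0, S_10=-3
t=10: S=-3, d=2, jump=0, S_11=-3
t=11: S=-3, d=4, jump=0, S_12=-3
t=12: S=-3, d=6, jump=0, S_13=-3


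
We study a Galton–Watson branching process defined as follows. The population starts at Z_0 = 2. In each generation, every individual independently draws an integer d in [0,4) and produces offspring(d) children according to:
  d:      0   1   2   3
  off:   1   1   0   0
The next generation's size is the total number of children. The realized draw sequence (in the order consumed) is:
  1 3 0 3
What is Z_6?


0

gen 0: Z_0=2, draws=[1, 3], offspring=[1, 0], Z_1=1
gen 1: Z_1=1, draws=[0], offspring=[1], Z_2=1
gen 2: Z_2=1, draws=[3], offspring=[0], Z_3=0
gen 3: Z_3=0, draws=[], offspring=[], Z_4=0
gen 4: Z_4=0, draws=[], offspring=[], Z_5=0
gen 5: Z_5=0, draws=[], offspring=[], Z_6=0


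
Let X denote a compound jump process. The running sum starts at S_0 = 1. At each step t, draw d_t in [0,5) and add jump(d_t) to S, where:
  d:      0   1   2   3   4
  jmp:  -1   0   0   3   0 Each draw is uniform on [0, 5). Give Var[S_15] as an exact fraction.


138/5

Outcome values over d=0..4: [-1, 0, 0, 3, 0]
Σy = 2, Σy² = 10, M = 5
μ = 2/5 = 2/5,  σ² = 10/5 − (2/5)² = 46/25
Independent increments: Var[S_15] = 15·σ² = 15·(46/25) = 138/5


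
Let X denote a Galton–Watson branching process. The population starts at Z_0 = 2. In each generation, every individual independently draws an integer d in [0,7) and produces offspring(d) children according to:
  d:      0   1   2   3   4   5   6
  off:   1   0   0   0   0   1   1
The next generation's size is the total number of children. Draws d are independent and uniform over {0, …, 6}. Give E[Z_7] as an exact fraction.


Outcome values over d=0..6: [1, 0, 0, 0, 0, 1, 1]
Σy = 3, Σy² = 3, M = 7
μ = 3/7 = 3/7,  σ² = 3/7 − (3/7)² = 12/49
E[Z_0] = 2
E[Z_1] = 3/7·E[Z_0] = 6/7
E[Z_2] = 3/7·E[Z_1] = 18/49
E[Z_3] = 3/7·E[Z_2] = 54/343
E[Z_4] = 3/7·E[Z_3] = 162/2401
E[Z_5] = 3/7·E[Z_4] = 486/16807
E[Z_6] = 3/7·E[Z_5] = 1458/117649
E[Z_7] = 3/7·E[Z_6] = 4374/823543

4374/823543


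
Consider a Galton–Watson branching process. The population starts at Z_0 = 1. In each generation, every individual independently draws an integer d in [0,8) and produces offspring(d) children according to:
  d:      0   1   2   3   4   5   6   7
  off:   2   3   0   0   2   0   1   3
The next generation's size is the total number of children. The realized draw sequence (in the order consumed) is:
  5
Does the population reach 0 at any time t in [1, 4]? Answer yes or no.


gen 0: Z_0=1, draws=[5], offspring=[0], Z_1=0
gen 1: Z_1=0, draws=[], offspring=[], Z_2=0
gen 2: Z_2=0, draws=[], offspring=[], Z_3=0
gen 3: Z_3=0, draws=[], offspring=[], Z_4=0

yes


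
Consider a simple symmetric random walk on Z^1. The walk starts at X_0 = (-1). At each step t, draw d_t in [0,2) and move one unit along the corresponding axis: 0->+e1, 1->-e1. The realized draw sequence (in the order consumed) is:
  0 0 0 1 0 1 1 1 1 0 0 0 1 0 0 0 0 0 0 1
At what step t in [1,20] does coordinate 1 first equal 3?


t=0: X=(-1), d=0 → +e1, X_1=(0)
t=1: X=(0), d=0 → +e1, X_2=(1)
t=2: X=(1), d=0 → +e1, X_3=(2)
t=3: X=(2), d=1 → -e1, X_4=(1)
t=4: X=(1), d=0 → +e1, X_5=(2)
t=5: X=(2), d=1 → -e1, X_6=(1)
t=6: X=(1), d=1 → -e1, X_7=(0)
t=7: X=(0), d=1 → -e1, X_8=(-1)
t=8: X=(-1), d=1 → -e1, X_9=(-2)
t=9: X=(-2), d=0 → +e1, X_10=(-1)
t=10: X=(-1), d=0 → +e1, X_11=(0)
t=11: X=(0), d=0 → +e1, X_12=(1)
t=12: X=(1), d=1 → -e1, X_13=(0)
t=13: X=(0), d=0 → +e1, X_14=(1)
t=14: X=(1), d=0 → +e1, X_15=(2)
t=15: X=(2), d=0 → +e1, X_16=(3)
t=16: X=(3), d=0 → +e1, X_17=(4)
t=17: X=(4), d=0 → +e1, X_18=(5)
t=18: X=(5), d=0 → +e1, X_19=(6)
t=19: X=(6), d=1 → -e1, X_20=(5)

16


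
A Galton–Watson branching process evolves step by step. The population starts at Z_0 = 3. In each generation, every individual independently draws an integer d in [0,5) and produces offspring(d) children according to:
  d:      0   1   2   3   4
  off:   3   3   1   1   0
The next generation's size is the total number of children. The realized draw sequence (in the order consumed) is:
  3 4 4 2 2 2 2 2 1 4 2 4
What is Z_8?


1

gen 0: Z_0=3, draws=[3, 4, 4], offspring=[1, 0, 0], Z_1=1
gen 1: Z_1=1, draws=[2], offspring=[1], Z_2=1
gen 2: Z_2=1, draws=[2], offspring=[1], Z_3=1
gen 3: Z_3=1, draws=[2], offspring=[1], Z_4=1
gen 4: Z_4=1, draws=[2], offspring=[1], Z_5=1
gen 5: Z_5=1, draws=[2], offspring=[1], Z_6=1
gen 6: Z_6=1, draws=[1], offspring=[3], Z_7=3
gen 7: Z_7=3, draws=[4, 2, 4], offspring=[0, 1, 0], Z_8=1


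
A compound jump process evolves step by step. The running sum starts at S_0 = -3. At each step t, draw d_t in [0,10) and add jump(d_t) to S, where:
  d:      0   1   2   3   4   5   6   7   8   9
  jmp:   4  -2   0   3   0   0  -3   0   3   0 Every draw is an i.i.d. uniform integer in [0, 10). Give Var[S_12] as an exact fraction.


267/5

Outcome values over d=0..9: [4, -2, 0, 3, 0, 0, -3, 0, 3, 0]
Σy = 5, Σy² = 47, M = 10
μ = 5/10 = 1/2,  σ² = 47/10 − (1/2)² = 89/20
Independent increments: Var[S_12] = 12·σ² = 12·(89/20) = 267/5


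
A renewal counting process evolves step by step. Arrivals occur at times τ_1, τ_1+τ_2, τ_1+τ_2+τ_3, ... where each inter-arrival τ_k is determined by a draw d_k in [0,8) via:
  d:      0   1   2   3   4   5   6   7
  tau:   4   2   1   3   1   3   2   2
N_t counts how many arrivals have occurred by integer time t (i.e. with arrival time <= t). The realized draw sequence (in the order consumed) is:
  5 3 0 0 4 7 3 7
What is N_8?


draw d_1=5: τ_1=3, arrival time A_1=3
draw d_2=3: τ_2=3, arrival time A_2=6
draw d_3=0: τ_3=4, arrival time A_3=10
draw d_4=0: τ_4=4, arrival time A_4=14
draw d_5=4: τ_5=1, arrival time A_5=15
draw d_6=7: τ_6=2, arrival time A_6=17
draw d_7=3: τ_7=3, arrival time A_7=20
draw d_8=7: τ_8=2, arrival time A_8=22
N_t over t=0..8: 0:0 1:0 2:0 3:1 4:1 5:1 6:2 7:2 8:2

2


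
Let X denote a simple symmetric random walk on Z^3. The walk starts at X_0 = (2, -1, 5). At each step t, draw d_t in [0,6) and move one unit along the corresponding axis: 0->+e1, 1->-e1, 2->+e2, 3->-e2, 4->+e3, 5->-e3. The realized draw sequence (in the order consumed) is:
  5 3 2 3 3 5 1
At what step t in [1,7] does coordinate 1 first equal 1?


t=0: X=(2, -1, 5), d=5 → -e3, X_1=(2, -1, 4)
t=1: X=(2, -1, 4), d=3 → -e2, X_2=(2, -2, 4)
t=2: X=(2, -2, 4), d=2 → +e2, X_3=(2, -1, 4)
t=3: X=(2, -1, 4), d=3 → -e2, X_4=(2, -2, 4)
t=4: X=(2, -2, 4), d=3 → -e2, X_5=(2, -3, 4)
t=5: X=(2, -3, 4), d=5 → -e3, X_6=(2, -3, 3)
t=6: X=(2, -3, 3), d=1 → -e1, X_7=(1, -3, 3)

7


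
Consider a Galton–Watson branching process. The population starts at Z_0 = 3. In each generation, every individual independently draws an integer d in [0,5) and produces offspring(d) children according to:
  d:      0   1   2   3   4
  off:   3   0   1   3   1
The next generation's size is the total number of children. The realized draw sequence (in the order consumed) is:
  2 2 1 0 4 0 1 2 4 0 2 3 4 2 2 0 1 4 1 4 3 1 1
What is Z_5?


9

gen 0: Z_0=3, draws=[2, 2, 1], offspring=[1, 1, 0], Z_1=2
gen 1: Z_1=2, draws=[0, 4], offspring=[3, 1], Z_2=4
gen 2: Z_2=4, draws=[0, 1, 2, 4], offspring=[3, 0, 1, 1], Z_3=5
gen 3: Z_3=5, draws=[0, 2, 3, 4, 2], offspring=[3, 1, 3, 1, 1], Z_4=9
gen 4: Z_4=9, draws=[2, 0, 1, 4, 1, 4, 3, 1, 1], offspring=[1, 3, 0, 1, 0, 1, 3, 0, 0], Z_5=9


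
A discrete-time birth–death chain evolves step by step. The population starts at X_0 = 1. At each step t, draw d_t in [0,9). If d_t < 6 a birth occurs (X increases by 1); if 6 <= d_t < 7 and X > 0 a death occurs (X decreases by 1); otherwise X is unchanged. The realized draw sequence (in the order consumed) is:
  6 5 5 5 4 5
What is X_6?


t=0: X=1, d=6 → death, X_1=0
t=1: X=0, d=5 → birth, X_2=1
t=2: X=1, d=5 → birth, X_3=2
t=3: X=2, d=5 → birth, X_4=3
t=4: X=3, d=4 → birth, X_5=4
t=5: X=4, d=5 → birth, X_6=5

5


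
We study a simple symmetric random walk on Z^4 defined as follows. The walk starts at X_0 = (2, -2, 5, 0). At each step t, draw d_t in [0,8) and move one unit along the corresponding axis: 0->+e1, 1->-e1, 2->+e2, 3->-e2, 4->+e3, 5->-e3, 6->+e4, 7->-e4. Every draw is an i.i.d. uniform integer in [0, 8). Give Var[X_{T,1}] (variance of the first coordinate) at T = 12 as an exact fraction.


Outcome values over d=0..7: [1, -1, 0, 0, 0, 0, 0, 0]
Σy = 0, Σy² = 2, M = 8
μ = 0/8 = 0,  σ² = 2/8 − (0)² = 1/4
Independent increments: Var[X_12] = 12·σ² = 12·(1/4) = 3

3


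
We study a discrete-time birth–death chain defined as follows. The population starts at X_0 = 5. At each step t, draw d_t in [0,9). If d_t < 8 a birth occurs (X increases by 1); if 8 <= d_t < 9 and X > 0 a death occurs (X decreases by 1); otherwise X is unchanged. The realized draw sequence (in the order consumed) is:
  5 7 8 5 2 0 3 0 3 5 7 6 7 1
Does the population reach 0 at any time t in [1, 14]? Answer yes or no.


no

t=0: X=5, d=5 → birth, X_1=6
t=1: X=6, d=7 → birth, X_2=7
t=2: X=7, d=8 → death, X_3=6
t=3: X=6, d=5 → birth, X_4=7
t=4: X=7, d=2 → birth, X_5=8
t=5: X=8, d=0 → birth, X_6=9
t=6: X=9, d=3 → birth, X_7=10
t=7: X=10, d=0 → birth, X_8=11
t=8: X=11, d=3 → birth, X_9=12
t=9: X=12, d=5 → birth, X_10=13
t=10: X=13, d=7 → birth, X_11=14
t=11: X=14, d=6 → birth, X_12=15
t=12: X=15, d=7 → birth, X_13=16
t=13: X=16, d=1 → birth, X_14=17


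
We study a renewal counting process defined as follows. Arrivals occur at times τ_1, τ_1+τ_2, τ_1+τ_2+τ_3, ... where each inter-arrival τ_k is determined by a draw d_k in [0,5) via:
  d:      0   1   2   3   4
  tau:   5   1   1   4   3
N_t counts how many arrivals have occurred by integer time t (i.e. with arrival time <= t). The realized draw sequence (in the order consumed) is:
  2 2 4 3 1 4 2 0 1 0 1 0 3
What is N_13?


draw d_1=2: τ_1=1, arrival time A_1=1
draw d_2=2: τ_2=1, arrival time A_2=2
draw d_3=4: τ_3=3, arrival time A_3=5
draw d_4=3: τ_4=4, arrival time A_4=9
draw d_5=1: τ_5=1, arrival time A_5=10
draw d_6=4: τ_6=3, arrival time A_6=13
draw d_7=2: τ_7=1, arrival time A_7=14
draw d_8=0: τ_8=5, arrival time A_8=19
draw d_9=1: τ_9=1, arrival time A_9=20
draw d_10=0: τ_10=5, arrival time A_10=25
draw d_11=1: τ_11=1, arrival time A_11=26
draw d_12=0: τ_12=5, arrival time A_12=31
draw d_13=3: τ_13=4, arrival time A_13=35
N_t over t=0..13: 0:0 1:1 2:2 3:2 4:2 5:3 6:3 7:3 8:3 9:4 10:5 11:5 12:5 13:6

6


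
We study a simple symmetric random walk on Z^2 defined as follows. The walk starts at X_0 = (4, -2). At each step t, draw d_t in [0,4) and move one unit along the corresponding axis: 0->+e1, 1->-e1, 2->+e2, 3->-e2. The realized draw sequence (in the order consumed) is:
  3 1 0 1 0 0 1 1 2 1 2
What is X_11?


t=0: X=(4, -2), d=3 → -e2, X_1=(4, -3)
t=1: X=(4, -3), d=1 → -e1, X_2=(3, -3)
t=2: X=(3, -3), d=0 → +e1, X_3=(4, -3)
t=3: X=(4, -3), d=1 → -e1, X_4=(3, -3)
t=4: X=(3, -3), d=0 → +e1, X_5=(4, -3)
t=5: X=(4, -3), d=0 → +e1, X_6=(5, -3)
t=6: X=(5, -3), d=1 → -e1, X_7=(4, -3)
t=7: X=(4, -3), d=1 → -e1, X_8=(3, -3)
t=8: X=(3, -3), d=2 → +e2, X_9=(3, -2)
t=9: X=(3, -2), d=1 → -e1, X_10=(2, -2)
t=10: X=(2, -2), d=2 → +e2, X_11=(2, -1)

(2, -1)


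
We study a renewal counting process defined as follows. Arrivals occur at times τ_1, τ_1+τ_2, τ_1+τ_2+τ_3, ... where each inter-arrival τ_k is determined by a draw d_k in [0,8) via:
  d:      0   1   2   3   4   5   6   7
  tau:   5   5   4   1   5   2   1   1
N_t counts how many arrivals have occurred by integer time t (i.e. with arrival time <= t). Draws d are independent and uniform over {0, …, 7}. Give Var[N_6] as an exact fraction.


Inter-arrival values over d=0..7: [5, 5, 4, 1, 5, 2, 1, 1]
Each d has probability 1/8, so the pmf of τ is: f(1) = 3/8, f(2) = 1/8, f(4) = 1/8, f(5) = 3/8
Let p_n(j) = P(N_n = j), with p_0 = [1]. Condition on τ_1: p_n(0) = P(τ > n), and for j >= 1, p_n(j) = Σ_{k<=n} f(k)·p_{n−k}(j−1)
p_1 = [5/8, 3/8]  (j = 0..1)
p_2 = [1/2, 23/64, 9/64]  (j = 0..2)
p_3 = [1/2, 17/64, 93/512, 27/512]  (j = 0..3)
p_4 = [3/8, 3/8, 37/256, 351/4096, 81/4096]  (j = 0..4)
p_5 = [0, 21/32, 113/512, 315/4096, 1269/32768, 243/32768]  (j = 0..5)
p_6 = [0, 11/32, 245/512, 485/4096, 81/2048, 4455/262144, 729/262144]  (j = 0..6)
E[N_6] = Σ j·p_6(j) = 502233/262144;  E[N_6²] = Σ j²·p_6(j) = 1174739/262144
Var[N_6] = 1174739/262144 − (502233/262144)² = 55712794127/68719476736

55712794127/68719476736


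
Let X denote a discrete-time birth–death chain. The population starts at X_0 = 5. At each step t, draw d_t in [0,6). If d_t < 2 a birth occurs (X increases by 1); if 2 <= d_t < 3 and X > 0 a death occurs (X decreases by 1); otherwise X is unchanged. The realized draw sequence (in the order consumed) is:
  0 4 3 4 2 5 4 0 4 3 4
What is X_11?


t=0: X=5, d=0 → birth, X_1=6
t=1: X=6, d=4 → hold, X_2=6
t=2: X=6, d=3 → hold, X_3=6
t=3: X=6, d=4 → hold, X_4=6
t=4: X=6, d=2 → death, X_5=5
t=5: X=5, d=5 → hold, X_6=5
t=6: X=5, d=4 → hold, X_7=5
t=7: X=5, d=0 → birth, X_8=6
t=8: X=6, d=4 → hold, X_9=6
t=9: X=6, d=3 → hold, X_10=6
t=10: X=6, d=4 → hold, X_11=6

6


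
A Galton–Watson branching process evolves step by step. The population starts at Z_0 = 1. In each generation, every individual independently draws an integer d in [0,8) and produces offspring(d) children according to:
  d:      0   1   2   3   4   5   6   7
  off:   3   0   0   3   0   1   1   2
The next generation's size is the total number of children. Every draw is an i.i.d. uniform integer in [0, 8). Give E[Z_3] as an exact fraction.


Outcome values over d=0..7: [3, 0, 0, 3, 0, 1, 1, 2]
Σy = 10, Σy² = 24, M = 8
μ = 10/8 = 5/4,  σ² = 24/8 − (5/4)² = 23/16
E[Z_0] = 1
E[Z_1] = 5/4·E[Z_0] = 5/4
E[Z_2] = 5/4·E[Z_1] = 25/16
E[Z_3] = 5/4·E[Z_2] = 125/64

125/64


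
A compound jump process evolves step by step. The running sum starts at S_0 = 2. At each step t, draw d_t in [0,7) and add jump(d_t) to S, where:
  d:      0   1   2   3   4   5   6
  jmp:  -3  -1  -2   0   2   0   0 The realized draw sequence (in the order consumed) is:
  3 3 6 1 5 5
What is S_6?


1

t=0: S=2, d=3, jump=0, S_1=2
t=1: S=2, d=3, jump=0, S_2=2
t=2: S=2, d=6, jump=0, S_3=2
t=3: S=2, d=1, jump=-1, S_4=1
t=4: S=1, d=5, jump=0, S_5=1
t=5: S=1, d=5, jump=0, S_6=1


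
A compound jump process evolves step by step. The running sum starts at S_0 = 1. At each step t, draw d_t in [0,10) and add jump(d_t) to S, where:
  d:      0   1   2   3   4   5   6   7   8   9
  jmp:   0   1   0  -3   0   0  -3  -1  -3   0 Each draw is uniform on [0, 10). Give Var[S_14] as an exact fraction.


Outcome values over d=0..9: [0, 1, 0, -3, 0, 0, -3, -1, -3, 0]
Σy = -9, Σy² = 29, M = 10
μ = -9/10 = -9/10,  σ² = 29/10 − (-9/10)² = 209/100
Independent increments: Var[S_14] = 14·σ² = 14·(209/100) = 1463/50

1463/50


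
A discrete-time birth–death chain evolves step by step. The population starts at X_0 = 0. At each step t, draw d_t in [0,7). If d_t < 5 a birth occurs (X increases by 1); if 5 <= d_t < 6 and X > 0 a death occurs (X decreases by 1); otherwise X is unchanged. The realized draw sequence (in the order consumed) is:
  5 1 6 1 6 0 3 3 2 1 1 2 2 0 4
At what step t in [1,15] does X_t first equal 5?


8

t=0: X=0, d=5 → hold, X_1=0
t=1: X=0, d=1 → birth, X_2=1
t=2: X=1, d=6 → hold, X_3=1
t=3: X=1, d=1 → birth, X_4=2
t=4: X=2, d=6 → hold, X_5=2
t=5: X=2, d=0 → birth, X_6=3
t=6: X=3, d=3 → birth, X_7=4
t=7: X=4, d=3 → birth, X_8=5
t=8: X=5, d=2 → birth, X_9=6
t=9: X=6, d=1 → birth, X_10=7
t=10: X=7, d=1 → birth, X_11=8
t=11: X=8, d=2 → birth, X_12=9
t=12: X=9, d=2 → birth, X_13=10
t=13: X=10, d=0 → birth, X_14=11
t=14: X=11, d=4 → birth, X_15=12


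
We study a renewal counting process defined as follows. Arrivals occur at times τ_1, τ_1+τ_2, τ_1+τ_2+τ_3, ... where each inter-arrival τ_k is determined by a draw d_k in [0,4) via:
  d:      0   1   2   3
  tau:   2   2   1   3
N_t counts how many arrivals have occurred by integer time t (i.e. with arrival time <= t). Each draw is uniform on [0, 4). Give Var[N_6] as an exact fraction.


8158711/16777216

Inter-arrival values over d=0..3: [2, 2, 1, 3]
Each d has probability 1/4, so the pmf of τ is: f(1) = 1/4, f(2) = 1/2, f(3) = 1/4
Let p_n(j) = P(N_n = j), with p_0 = [1]. Condition on τ_1: p_n(0) = P(τ > n), and for j >= 1, p_n(j) = Σ_{k<=n} f(k)·p_{n−k}(j−1)
p_1 = [3/4, 1/4]  (j = 0..1)
p_2 = [1/4, 11/16, 1/16]  (j = 0..2)
p_3 = [0, 11/16, 19/64, 1/64]  (j = 0..3)
p_4 = [0, 5/16, 37/64, 27/256, 1/256]  (j = 0..4)
p_5 = [0, 1/16, 19/32, 79/256, 35/1024, 1/1024]  (j = 0..5)
p_6 = [0, 0, 11/32, 131/256, 137/1024, 43/4096, 1/4096]  (j = 0..6)
E[N_6] = Σ j·p_6(j) = 11517/4096;  E[N_6²] = Σ j²·p_6(j) = 34375/4096
Var[N_6] = 34375/4096 − (11517/4096)² = 8158711/16777216


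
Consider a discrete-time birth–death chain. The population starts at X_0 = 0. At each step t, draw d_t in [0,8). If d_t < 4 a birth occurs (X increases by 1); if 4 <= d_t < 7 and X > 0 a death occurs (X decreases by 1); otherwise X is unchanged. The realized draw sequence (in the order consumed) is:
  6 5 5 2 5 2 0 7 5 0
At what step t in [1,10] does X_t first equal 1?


4

t=0: X=0, d=6 → hold, X_1=0
t=1: X=0, d=5 → hold, X_2=0
t=2: X=0, d=5 → hold, X_3=0
t=3: X=0, d=2 → birth, X_4=1
t=4: X=1, d=5 → death, X_5=0
t=5: X=0, d=2 → birth, X_6=1
t=6: X=1, d=0 → birth, X_7=2
t=7: X=2, d=7 → hold, X_8=2
t=8: X=2, d=5 → death, X_9=1
t=9: X=1, d=0 → birth, X_10=2


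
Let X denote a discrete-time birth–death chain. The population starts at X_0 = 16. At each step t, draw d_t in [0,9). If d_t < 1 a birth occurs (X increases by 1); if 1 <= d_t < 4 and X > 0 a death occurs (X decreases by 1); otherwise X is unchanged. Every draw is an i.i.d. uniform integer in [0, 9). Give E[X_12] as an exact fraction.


X can drop by at most 1 per step and X_0 = 16 > T = 12, so X_t >= 16 − t >= 4 > 0 for every t <= 12: the floor at 0 (the 'and X > 0' condition) never binds. Hence X_12 = X_0 + Σ_{t<12} Y_t with i.i.d. increments Y_t = y(d_t) ∈ {+1, −1, 0}.
Outcome values over d=0..8: [1, -1, -1, -1, 0, 0, 0, 0, 0]
Σy = -2, Σy² = 4, M = 9
μ = -2/9 = -2/9,  σ² = 4/9 − (-2/9)² = 32/81
E[X_12] = 16 + 12·(-2/9) = 40/3

40/3


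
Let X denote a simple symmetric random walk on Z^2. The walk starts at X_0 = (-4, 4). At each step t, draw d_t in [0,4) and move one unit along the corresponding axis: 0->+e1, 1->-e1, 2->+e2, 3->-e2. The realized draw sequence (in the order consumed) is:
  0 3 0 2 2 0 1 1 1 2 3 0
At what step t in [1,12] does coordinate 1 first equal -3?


1

t=0: X=(-4, 4), d=0 → +e1, X_1=(-3, 4)
t=1: X=(-3, 4), d=3 → -e2, X_2=(-3, 3)
t=2: X=(-3, 3), d=0 → +e1, X_3=(-2, 3)
t=3: X=(-2, 3), d=2 → +e2, X_4=(-2, 4)
t=4: X=(-2, 4), d=2 → +e2, X_5=(-2, 5)
t=5: X=(-2, 5), d=0 → +e1, X_6=(-1, 5)
t=6: X=(-1, 5), d=1 → -e1, X_7=(-2, 5)
t=7: X=(-2, 5), d=1 → -e1, X_8=(-3, 5)
t=8: X=(-3, 5), d=1 → -e1, X_9=(-4, 5)
t=9: X=(-4, 5), d=2 → +e2, X_10=(-4, 6)
t=10: X=(-4, 6), d=3 → -e2, X_11=(-4, 5)
t=11: X=(-4, 5), d=0 → +e1, X_12=(-3, 5)


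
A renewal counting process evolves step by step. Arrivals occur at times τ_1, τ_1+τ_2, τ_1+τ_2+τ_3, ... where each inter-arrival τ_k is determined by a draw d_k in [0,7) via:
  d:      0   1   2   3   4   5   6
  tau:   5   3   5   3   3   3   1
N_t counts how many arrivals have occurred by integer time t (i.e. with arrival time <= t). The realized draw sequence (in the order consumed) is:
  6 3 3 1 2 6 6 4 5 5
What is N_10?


draw d_1=6: τ_1=1, arrival time A_1=1
draw d_2=3: τ_2=3, arrival time A_2=4
draw d_3=3: τ_3=3, arrival time A_3=7
draw d_4=1: τ_4=3, arrival time A_4=10
draw d_5=2: τ_5=5, arrival time A_5=15
draw d_6=6: τ_6=1, arrival time A_6=16
draw d_7=6: τ_7=1, arrival time A_7=17
draw d_8=4: τ_8=3, arrival time A_8=20
draw d_9=5: τ_9=3, arrival time A_9=23
draw d_10=5: τ_10=3, arrival time A_10=26
N_t over t=0..10: 0:0 1:1 2:1 3:1 4:2 5:2 6:2 7:3 8:3 9:3 10:4

4


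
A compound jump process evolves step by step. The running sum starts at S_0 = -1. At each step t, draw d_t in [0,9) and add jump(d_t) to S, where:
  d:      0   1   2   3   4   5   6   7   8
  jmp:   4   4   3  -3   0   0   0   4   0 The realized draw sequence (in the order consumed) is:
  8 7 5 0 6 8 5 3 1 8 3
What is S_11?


t=0: S=-1, d=8, jump=0, S_1=-1
t=1: S=-1, d=7, jump=4, S_2=3
t=2: S=3, d=5, jump=0, S_3=3
t=3: S=3, d=0, jump=4, S_4=7
t=4: S=7, d=6, jump=0, S_5=7
t=5: S=7, d=8, jump=0, S_6=7
t=6: S=7, d=5, jump=0, S_7=7
t=7: S=7, d=3, jump=-3, S_8=4
t=8: S=4, d=1, jump=4, S_9=8
t=9: S=8, d=8, jump=0, S_10=8
t=10: S=8, d=3, jump=-3, S_11=5

5


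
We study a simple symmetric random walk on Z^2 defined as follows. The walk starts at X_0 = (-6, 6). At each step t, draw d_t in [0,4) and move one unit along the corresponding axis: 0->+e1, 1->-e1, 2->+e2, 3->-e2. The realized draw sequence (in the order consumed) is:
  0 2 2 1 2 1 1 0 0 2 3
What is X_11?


t=0: X=(-6, 6), d=0 → +e1, X_1=(-5, 6)
t=1: X=(-5, 6), d=2 → +e2, X_2=(-5, 7)
t=2: X=(-5, 7), d=2 → +e2, X_3=(-5, 8)
t=3: X=(-5, 8), d=1 → -e1, X_4=(-6, 8)
t=4: X=(-6, 8), d=2 → +e2, X_5=(-6, 9)
t=5: X=(-6, 9), d=1 → -e1, X_6=(-7, 9)
t=6: X=(-7, 9), d=1 → -e1, X_7=(-8, 9)
t=7: X=(-8, 9), d=0 → +e1, X_8=(-7, 9)
t=8: X=(-7, 9), d=0 → +e1, X_9=(-6, 9)
t=9: X=(-6, 9), d=2 → +e2, X_10=(-6, 10)
t=10: X=(-6, 10), d=3 → -e2, X_11=(-6, 9)

(-6, 9)


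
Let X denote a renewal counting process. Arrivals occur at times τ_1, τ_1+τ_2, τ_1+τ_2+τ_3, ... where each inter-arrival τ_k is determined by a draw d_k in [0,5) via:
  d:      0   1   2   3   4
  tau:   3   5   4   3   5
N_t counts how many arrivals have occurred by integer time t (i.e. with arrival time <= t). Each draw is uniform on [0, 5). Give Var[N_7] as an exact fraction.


Inter-arrival values over d=0..4: [3, 5, 4, 3, 5]
Each d has probability 1/5, so the pmf of τ is: f(3) = 2/5, f(4) = 1/5, f(5) = 2/5
Let p_n(j) = P(N_n = j), with p_0 = [1]. Condition on τ_1: p_n(0) = P(τ > n), and for j >= 1, p_n(j) = Σ_{k<=n} f(k)·p_{n−k}(j−1)
p_1 = [1]  (j = 0)
p_2 = [1]  (j = 0)
p_3 = [3/5, 2/5]  (j = 0..1)
p_4 = [2/5, 3/5]  (j = 0..1)
p_5 = [0, 1]  (j = 0..1)
p_6 = [0, 21/25, 4/25]  (j = 0..2)
p_7 = [0, 17/25, 8/25]  (j = 0..2)
E[N_7] = Σ j·p_7(j) = 33/25;  E[N_7²] = Σ j²·p_7(j) = 49/25
Var[N_7] = 49/25 − (33/25)² = 136/625

136/625


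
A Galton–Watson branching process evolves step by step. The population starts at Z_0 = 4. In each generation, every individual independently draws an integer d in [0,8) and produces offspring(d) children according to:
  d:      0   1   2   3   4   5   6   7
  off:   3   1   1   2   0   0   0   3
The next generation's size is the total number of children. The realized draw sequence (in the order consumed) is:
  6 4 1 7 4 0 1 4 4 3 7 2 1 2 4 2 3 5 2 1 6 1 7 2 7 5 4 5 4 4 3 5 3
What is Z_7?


4

gen 0: Z_0=4, draws=[6, 4, 1, 7], offspring=[0, 0, 1, 3], Z_1=4
gen 1: Z_1=4, draws=[4, 0, 1, 4], offspring=[0, 3, 1, 0], Z_2=4
gen 2: Z_2=4, draws=[4, 3, 7, 2], offspring=[0, 2, 3, 1], Z_3=6
gen 3: Z_3=6, draws=[1, 2, 4, 2, 3, 5], offspring=[1, 1, 0, 1, 2, 0], Z_4=5
gen 4: Z_4=5, draws=[2, 1, 6, 1, 7], offspring=[1, 1, 0, 1, 3], Z_5=6
gen 5: Z_5=6, draws=[2, 7, 5, 4, 5, 4], offspring=[1, 3, 0, 0, 0, 0], Z_6=4
gen 6: Z_6=4, draws=[4, 3, 5, 3], offspring=[0, 2, 0, 2], Z_7=4


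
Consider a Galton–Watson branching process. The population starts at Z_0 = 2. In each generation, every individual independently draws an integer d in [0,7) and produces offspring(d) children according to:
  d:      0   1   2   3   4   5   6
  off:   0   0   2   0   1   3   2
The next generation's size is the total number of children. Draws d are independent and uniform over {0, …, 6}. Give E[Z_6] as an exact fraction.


524288/117649

Outcome values over d=0..6: [0, 0, 2, 0, 1, 3, 2]
Σy = 8, Σy² = 18, M = 7
μ = 8/7 = 8/7,  σ² = 18/7 − (8/7)² = 62/49
E[Z_0] = 2
E[Z_1] = 8/7·E[Z_0] = 16/7
E[Z_2] = 8/7·E[Z_1] = 128/49
E[Z_3] = 8/7·E[Z_2] = 1024/343
E[Z_4] = 8/7·E[Z_3] = 8192/2401
E[Z_5] = 8/7·E[Z_4] = 65536/16807
E[Z_6] = 8/7·E[Z_5] = 524288/117649


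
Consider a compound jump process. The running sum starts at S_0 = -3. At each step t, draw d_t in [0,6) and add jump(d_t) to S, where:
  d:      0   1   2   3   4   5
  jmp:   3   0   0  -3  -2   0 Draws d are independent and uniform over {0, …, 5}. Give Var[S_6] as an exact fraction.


Outcome values over d=0..5: [3, 0, 0, -3, -2, 0]
Σy = -2, Σy² = 22, M = 6
μ = -2/6 = -1/3,  σ² = 22/6 − (-1/3)² = 32/9
Independent increments: Var[S_6] = 6·σ² = 6·(32/9) = 64/3

64/3


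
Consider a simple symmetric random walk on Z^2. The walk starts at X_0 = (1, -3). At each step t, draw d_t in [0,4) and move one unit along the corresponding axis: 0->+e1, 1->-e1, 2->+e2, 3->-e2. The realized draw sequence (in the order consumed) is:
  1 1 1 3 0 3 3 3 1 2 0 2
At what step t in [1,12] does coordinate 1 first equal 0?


1

t=0: X=(1, -3), d=1 → -e1, X_1=(0, -3)
t=1: X=(0, -3), d=1 → -e1, X_2=(-1, -3)
t=2: X=(-1, -3), d=1 → -e1, X_3=(-2, -3)
t=3: X=(-2, -3), d=3 → -e2, X_4=(-2, -4)
t=4: X=(-2, -4), d=0 → +e1, X_5=(-1, -4)
t=5: X=(-1, -4), d=3 → -e2, X_6=(-1, -5)
t=6: X=(-1, -5), d=3 → -e2, X_7=(-1, -6)
t=7: X=(-1, -6), d=3 → -e2, X_8=(-1, -7)
t=8: X=(-1, -7), d=1 → -e1, X_9=(-2, -7)
t=9: X=(-2, -7), d=2 → +e2, X_10=(-2, -6)
t=10: X=(-2, -6), d=0 → +e1, X_11=(-1, -6)
t=11: X=(-1, -6), d=2 → +e2, X_12=(-1, -5)


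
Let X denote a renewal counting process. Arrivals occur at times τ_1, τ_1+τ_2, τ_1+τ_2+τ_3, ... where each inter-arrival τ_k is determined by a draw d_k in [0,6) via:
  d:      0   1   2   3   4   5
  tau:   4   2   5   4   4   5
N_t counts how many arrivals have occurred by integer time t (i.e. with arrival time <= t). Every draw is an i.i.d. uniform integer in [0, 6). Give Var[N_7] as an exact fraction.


10415/46656

Inter-arrival values over d=0..5: [4, 2, 5, 4, 4, 5]
Each d has probability 1/6, so the pmf of τ is: f(2) = 1/6, f(4) = 1/2, f(5) = 1/3
Let p_n(j) = P(N_n = j), with p_0 = [1]. Condition on τ_1: p_n(0) = P(τ > n), and for j >= 1, p_n(j) = Σ_{k<=n} f(k)·p_{n−k}(j−1)
p_1 = [1]  (j = 0)
p_2 = [5/6, 1/6]  (j = 0..1)
p_3 = [5/6, 1/6]  (j = 0..1)
p_4 = [1/3, 23/36, 1/36]  (j = 0..2)
p_5 = [0, 35/36, 1/36]  (j = 0..2)
p_6 = [0, 29/36, 41/216, 1/216]  (j = 0..3)
p_7 = [0, 25/36, 65/216, 1/216]  (j = 0..3)
E[N_7] = Σ j·p_7(j) = 283/216;  E[N_7²] = Σ j²·p_7(j) = 419/216
Var[N_7] = 419/216 − (283/216)² = 10415/46656


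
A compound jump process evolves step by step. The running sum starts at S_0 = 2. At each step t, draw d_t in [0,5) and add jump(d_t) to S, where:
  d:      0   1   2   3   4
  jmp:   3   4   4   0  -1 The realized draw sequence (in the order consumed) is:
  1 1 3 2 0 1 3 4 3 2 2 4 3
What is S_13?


27

t=0: S=2, d=1, jump=4, S_1=6
t=1: S=6, d=1, jump=4, S_2=10
t=2: S=10, d=3, jump=0, S_3=10
t=3: S=10, d=2, jump=4, S_4=14
t=4: S=14, d=0, jump=3, S_5=17
t=5: S=17, d=1, jump=4, S_6=21
t=6: S=21, d=3, jump=0, S_7=21
t=7: S=21, d=4, jump=-1, S_8=20
t=8: S=20, d=3, jump=0, S_9=20
t=9: S=20, d=2, jump=4, S_10=24
t=10: S=24, d=2, jump=4, S_11=28
t=11: S=28, d=4, jump=-1, S_12=27
t=12: S=27, d=3, jump=0, S_13=27


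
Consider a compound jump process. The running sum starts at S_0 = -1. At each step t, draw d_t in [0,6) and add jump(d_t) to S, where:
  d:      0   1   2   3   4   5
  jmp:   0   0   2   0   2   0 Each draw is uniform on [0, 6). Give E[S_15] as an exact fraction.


Outcome values over d=0..5: [0, 0, 2, 0, 2, 0]
Σy = 4, Σy² = 8, M = 6
μ = 4/6 = 2/3,  σ² = 8/6 − (2/3)² = 8/9
E[S_15] = -1 + 15·(2/3) = 9

9


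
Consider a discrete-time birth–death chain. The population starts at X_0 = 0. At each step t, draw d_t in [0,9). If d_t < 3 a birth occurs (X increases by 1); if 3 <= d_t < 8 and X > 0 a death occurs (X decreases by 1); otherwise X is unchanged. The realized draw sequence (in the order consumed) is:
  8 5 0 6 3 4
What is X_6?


0

t=0: X=0, d=8 → hold, X_1=0
t=1: X=0, d=5 → hold, X_2=0
t=2: X=0, d=0 → birth, X_3=1
t=3: X=1, d=6 → death, X_4=0
t=4: X=0, d=3 → hold, X_5=0
t=5: X=0, d=4 → hold, X_6=0


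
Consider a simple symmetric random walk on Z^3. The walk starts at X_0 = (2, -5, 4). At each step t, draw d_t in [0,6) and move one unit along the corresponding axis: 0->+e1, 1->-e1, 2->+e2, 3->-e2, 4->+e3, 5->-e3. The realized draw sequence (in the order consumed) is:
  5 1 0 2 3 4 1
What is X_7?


(1, -5, 4)

t=0: X=(2, -5, 4), d=5 → -e3, X_1=(2, -5, 3)
t=1: X=(2, -5, 3), d=1 → -e1, X_2=(1, -5, 3)
t=2: X=(1, -5, 3), d=0 → +e1, X_3=(2, -5, 3)
t=3: X=(2, -5, 3), d=2 → +e2, X_4=(2, -4, 3)
t=4: X=(2, -4, 3), d=3 → -e2, X_5=(2, -5, 3)
t=5: X=(2, -5, 3), d=4 → +e3, X_6=(2, -5, 4)
t=6: X=(2, -5, 4), d=1 → -e1, X_7=(1, -5, 4)


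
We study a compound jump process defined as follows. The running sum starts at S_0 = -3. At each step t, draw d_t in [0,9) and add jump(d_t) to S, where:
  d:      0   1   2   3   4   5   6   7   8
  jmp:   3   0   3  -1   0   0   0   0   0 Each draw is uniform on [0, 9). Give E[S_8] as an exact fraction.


13/9

Outcome values over d=0..8: [3, 0, 3, -1, 0, 0, 0, 0, 0]
Σy = 5, Σy² = 19, M = 9
μ = 5/9 = 5/9,  σ² = 19/9 − (5/9)² = 146/81
E[S_8] = -3 + 8·(5/9) = 13/9


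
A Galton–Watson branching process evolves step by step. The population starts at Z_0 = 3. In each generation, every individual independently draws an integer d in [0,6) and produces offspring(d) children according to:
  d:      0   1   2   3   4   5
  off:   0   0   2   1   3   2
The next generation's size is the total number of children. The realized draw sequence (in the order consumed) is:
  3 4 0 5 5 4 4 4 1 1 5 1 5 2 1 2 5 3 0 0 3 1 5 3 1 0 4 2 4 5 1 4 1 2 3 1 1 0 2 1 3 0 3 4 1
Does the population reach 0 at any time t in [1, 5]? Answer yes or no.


no

gen 0: Z_0=3, draws=[3, 4, 0], offspring=[1, 3, 0], Z_1=4
gen 1: Z_1=4, draws=[5, 5, 4, 4], offspring=[2, 2, 3, 3], Z_2=10
gen 2: Z_2=10, draws=[4, 1, 1, 5, 1, 5, 2, 1, 2, 5], offspring=[3, 0, 0, 2, 0, 2, 2, 0, 2, 2], Z_3=13
gen 3: Z_3=13, draws=[3, 0, 0, 3, 1, 5, 3, 1, 0, 4, 2, 4, 5], offspring=[1, 0, 0, 1, 0, 2, 1, 0, 0, 3, 2, 3, 2], Z_4=15
gen 4: Z_4=15, draws=[1, 4, 1, 2, 3, 1, 1, 0, 2, 1, 3, 0, 3, 4, 1], offspring=[0, 3, 0, 2, 1, 0, 0, 0, 2, 0, 1, 0, 1, 3, 0], Z_5=13


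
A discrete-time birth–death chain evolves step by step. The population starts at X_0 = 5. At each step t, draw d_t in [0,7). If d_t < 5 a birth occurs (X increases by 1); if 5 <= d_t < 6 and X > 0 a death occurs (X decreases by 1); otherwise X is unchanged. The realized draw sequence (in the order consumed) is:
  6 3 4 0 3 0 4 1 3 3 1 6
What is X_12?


15

t=0: X=5, d=6 → hold, X_1=5
t=1: X=5, d=3 → birth, X_2=6
t=2: X=6, d=4 → birth, X_3=7
t=3: X=7, d=0 → birth, X_4=8
t=4: X=8, d=3 → birth, X_5=9
t=5: X=9, d=0 → birth, X_6=10
t=6: X=10, d=4 → birth, X_7=11
t=7: X=11, d=1 → birth, X_8=12
t=8: X=12, d=3 → birth, X_9=13
t=9: X=13, d=3 → birth, X_10=14
t=10: X=14, d=1 → birth, X_11=15
t=11: X=15, d=6 → hold, X_12=15


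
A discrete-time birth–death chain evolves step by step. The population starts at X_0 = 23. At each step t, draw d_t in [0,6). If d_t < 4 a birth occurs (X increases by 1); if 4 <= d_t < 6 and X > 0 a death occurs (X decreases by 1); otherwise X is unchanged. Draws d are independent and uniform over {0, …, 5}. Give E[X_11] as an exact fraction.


X can drop by at most 1 per step and X_0 = 23 > T = 11, so X_t >= 23 − t >= 12 > 0 for every t <= 11: the floor at 0 (the 'and X > 0' condition) never binds. Hence X_11 = X_0 + Σ_{t<11} Y_t with i.i.d. increments Y_t = y(d_t) ∈ {+1, −1, 0}.
Outcome values over d=0..5: [1, 1, 1, 1, -1, -1]
Σy = 2, Σy² = 6, M = 6
μ = 2/6 = 1/3,  σ² = 6/6 − (1/3)² = 8/9
E[X_11] = 23 + 11·(1/3) = 80/3

80/3


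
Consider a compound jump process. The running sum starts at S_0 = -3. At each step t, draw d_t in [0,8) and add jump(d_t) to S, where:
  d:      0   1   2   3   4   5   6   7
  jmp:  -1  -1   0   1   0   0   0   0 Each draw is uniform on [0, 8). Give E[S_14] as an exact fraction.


-19/4

Outcome values over d=0..7: [-1, -1, 0, 1, 0, 0, 0, 0]
Σy = -1, Σy² = 3, M = 8
μ = -1/8 = -1/8,  σ² = 3/8 − (-1/8)² = 23/64
E[S_14] = -3 + 14·(-1/8) = -19/4


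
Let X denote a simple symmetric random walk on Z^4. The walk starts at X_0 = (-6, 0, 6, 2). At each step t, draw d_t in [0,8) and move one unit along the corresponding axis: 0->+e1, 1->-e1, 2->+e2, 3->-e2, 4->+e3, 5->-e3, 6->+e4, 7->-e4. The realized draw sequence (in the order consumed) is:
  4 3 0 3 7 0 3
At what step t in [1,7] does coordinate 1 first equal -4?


6

t=0: X=(-6, 0, 6, 2), d=4 → +e3, X_1=(-6, 0, 7, 2)
t=1: X=(-6, 0, 7, 2), d=3 → -e2, X_2=(-6, -1, 7, 2)
t=2: X=(-6, -1, 7, 2), d=0 → +e1, X_3=(-5, -1, 7, 2)
t=3: X=(-5, -1, 7, 2), d=3 → -e2, X_4=(-5, -2, 7, 2)
t=4: X=(-5, -2, 7, 2), d=7 → -e4, X_5=(-5, -2, 7, 1)
t=5: X=(-5, -2, 7, 1), d=0 → +e1, X_6=(-4, -2, 7, 1)
t=6: X=(-4, -2, 7, 1), d=3 → -e2, X_7=(-4, -3, 7, 1)


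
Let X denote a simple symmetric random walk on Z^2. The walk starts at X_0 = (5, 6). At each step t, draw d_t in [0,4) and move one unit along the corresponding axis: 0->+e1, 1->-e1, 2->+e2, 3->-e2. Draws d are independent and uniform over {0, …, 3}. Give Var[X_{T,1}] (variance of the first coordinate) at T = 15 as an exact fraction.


15/2

Outcome values over d=0..3: [1, -1, 0, 0]
Σy = 0, Σy² = 2, M = 4
μ = 0/4 = 0,  σ² = 2/4 − (0)² = 1/2
Independent increments: Var[X_15] = 15·σ² = 15·(1/2) = 15/2


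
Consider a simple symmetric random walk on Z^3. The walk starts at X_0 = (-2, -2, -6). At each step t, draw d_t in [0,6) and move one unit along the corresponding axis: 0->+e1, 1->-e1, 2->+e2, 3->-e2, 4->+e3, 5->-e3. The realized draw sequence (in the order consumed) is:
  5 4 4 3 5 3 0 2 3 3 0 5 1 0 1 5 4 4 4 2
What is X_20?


(-1, -4, -5)

t=0: X=(-2, -2, -6), d=5 → -e3, X_1=(-2, -2, -7)
t=1: X=(-2, -2, -7), d=4 → +e3, X_2=(-2, -2, -6)
t=2: X=(-2, -2, -6), d=4 → +e3, X_3=(-2, -2, -5)
t=3: X=(-2, -2, -5), d=3 → -e2, X_4=(-2, -3, -5)
t=4: X=(-2, -3, -5), d=5 → -e3, X_5=(-2, -3, -6)
t=5: X=(-2, -3, -6), d=3 → -e2, X_6=(-2, -4, -6)
t=6: X=(-2, -4, -6), d=0 → +e1, X_7=(-1, -4, -6)
t=7: X=(-1, -4, -6), d=2 → +e2, X_8=(-1, -3, -6)
t=8: X=(-1, -3, -6), d=3 → -e2, X_9=(-1, -4, -6)
t=9: X=(-1, -4, -6), d=3 → -e2, X_10=(-1, -5, -6)
t=10: X=(-1, -5, -6), d=0 → +e1, X_11=(0, -5, -6)
t=11: X=(0, -5, -6), d=5 → -e3, X_12=(0, -5, -7)
t=12: X=(0, -5, -7), d=1 → -e1, X_13=(-1, -5, -7)
t=13: X=(-1, -5, -7), d=0 → +e1, X_14=(0, -5, -7)
t=14: X=(0, -5, -7), d=1 → -e1, X_15=(-1, -5, -7)
t=15: X=(-1, -5, -7), d=5 → -e3, X_16=(-1, -5, -8)
t=16: X=(-1, -5, -8), d=4 → +e3, X_17=(-1, -5, -7)
t=17: X=(-1, -5, -7), d=4 → +e3, X_18=(-1, -5, -6)
t=18: X=(-1, -5, -6), d=4 → +e3, X_19=(-1, -5, -5)
t=19: X=(-1, -5, -5), d=2 → +e2, X_20=(-1, -4, -5)


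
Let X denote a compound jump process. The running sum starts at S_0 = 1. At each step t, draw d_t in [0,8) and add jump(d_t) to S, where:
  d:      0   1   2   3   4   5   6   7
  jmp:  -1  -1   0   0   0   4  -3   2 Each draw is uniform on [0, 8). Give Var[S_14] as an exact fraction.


1729/32

Outcome values over d=0..7: [-1, -1, 0, 0, 0, 4, -3, 2]
Σy = 1, Σy² = 31, M = 8
μ = 1/8 = 1/8,  σ² = 31/8 − (1/8)² = 247/64
Independent increments: Var[S_14] = 14·σ² = 14·(247/64) = 1729/32


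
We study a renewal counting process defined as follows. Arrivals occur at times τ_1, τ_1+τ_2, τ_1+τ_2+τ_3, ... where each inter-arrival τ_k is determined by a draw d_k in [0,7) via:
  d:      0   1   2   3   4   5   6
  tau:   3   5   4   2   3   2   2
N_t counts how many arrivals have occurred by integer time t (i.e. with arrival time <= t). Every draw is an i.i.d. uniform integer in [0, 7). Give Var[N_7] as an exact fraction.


Inter-arrival values over d=0..6: [3, 5, 4, 2, 3, 2, 2]
Each d has probability 1/7, so the pmf of τ is: f(2) = 3/7, f(3) = 2/7, f(4) = 1/7, f(5) = 1/7
Let p_n(j) = P(N_n = j), with p_0 = [1]. Condition on τ_1: p_n(0) = P(τ > n), and for j >= 1, p_n(j) = Σ_{k<=n} f(k)·p_{n−k}(j−1)
p_1 = [1]  (j = 0)
p_2 = [4/7, 3/7]  (j = 0..1)
p_3 = [2/7, 5/7]  (j = 0..1)
p_4 = [1/7, 33/49, 9/49]  (j = 0..2)
p_5 = [0, 4/7, 3/7]  (j = 0..2)
p_6 = [0, 18/49, 190/343, 27/343]  (j = 0..3)
p_7 = [0, 8/49, 206/343, 81/343]  (j = 0..3)
E[N_7] = Σ j·p_7(j) = 711/343;  E[N_7²] = Σ j²·p_7(j) = 1609/343
Var[N_7] = 1609/343 − (711/343)² = 46366/117649

46366/117649


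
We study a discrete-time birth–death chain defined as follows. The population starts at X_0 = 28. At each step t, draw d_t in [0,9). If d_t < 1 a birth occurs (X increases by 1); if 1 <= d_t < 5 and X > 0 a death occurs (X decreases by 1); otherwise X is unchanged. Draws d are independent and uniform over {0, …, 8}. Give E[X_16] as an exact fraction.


68/3

X can drop by at most 1 per step and X_0 = 28 > T = 16, so X_t >= 28 − t >= 12 > 0 for every t <= 16: the floor at 0 (the 'and X > 0' condition) never binds. Hence X_16 = X_0 + Σ_{t<16} Y_t with i.i.d. increments Y_t = y(d_t) ∈ {+1, −1, 0}.
Outcome values over d=0..8: [1, -1, -1, -1, -1, 0, 0, 0, 0]
Σy = -3, Σy² = 5, M = 9
μ = -3/9 = -1/3,  σ² = 5/9 − (-1/3)² = 4/9
E[X_16] = 28 + 16·(-1/3) = 68/3


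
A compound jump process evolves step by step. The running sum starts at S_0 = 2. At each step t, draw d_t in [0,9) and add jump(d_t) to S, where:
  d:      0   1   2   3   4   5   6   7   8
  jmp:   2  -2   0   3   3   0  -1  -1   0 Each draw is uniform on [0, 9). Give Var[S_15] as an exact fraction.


1180/27

Outcome values over d=0..8: [2, -2, 0, 3, 3, 0, -1, -1, 0]
Σy = 4, Σy² = 28, M = 9
μ = 4/9 = 4/9,  σ² = 28/9 − (4/9)² = 236/81
Independent increments: Var[S_15] = 15·σ² = 15·(236/81) = 1180/27


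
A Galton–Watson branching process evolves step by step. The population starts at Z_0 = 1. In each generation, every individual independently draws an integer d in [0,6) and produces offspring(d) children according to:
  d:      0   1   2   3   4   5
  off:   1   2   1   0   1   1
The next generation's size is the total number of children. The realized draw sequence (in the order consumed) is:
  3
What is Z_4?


0

gen 0: Z_0=1, draws=[3], offspring=[0], Z_1=0
gen 1: Z_1=0, draws=[], offspring=[], Z_2=0
gen 2: Z_2=0, draws=[], offspring=[], Z_3=0
gen 3: Z_3=0, draws=[], offspring=[], Z_4=0


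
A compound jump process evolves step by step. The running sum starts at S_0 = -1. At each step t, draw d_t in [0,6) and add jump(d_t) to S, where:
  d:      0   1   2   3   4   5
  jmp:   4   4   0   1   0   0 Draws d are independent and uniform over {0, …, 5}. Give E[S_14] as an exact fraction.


Outcome values over d=0..5: [4, 4, 0, 1, 0, 0]
Σy = 9, Σy² = 33, M = 6
μ = 9/6 = 3/2,  σ² = 33/6 − (3/2)² = 13/4
E[S_14] = -1 + 14·(3/2) = 20

20


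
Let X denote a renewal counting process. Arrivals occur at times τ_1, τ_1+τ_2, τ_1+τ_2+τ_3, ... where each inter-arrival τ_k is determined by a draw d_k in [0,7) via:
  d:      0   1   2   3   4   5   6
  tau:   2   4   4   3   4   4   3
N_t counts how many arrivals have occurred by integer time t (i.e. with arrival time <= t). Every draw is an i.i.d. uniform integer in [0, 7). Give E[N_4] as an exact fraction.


50/49

Inter-arrival values over d=0..6: [2, 4, 4, 3, 4, 4, 3]
Each d has probability 1/7, so the pmf of τ is: f(2) = 1/7, f(3) = 2/7, f(4) = 4/7
Renewal equation for m(n) = E[N_n]: condition on τ_1 = k (if k <= n, one arrival plus a fresh copy on the remaining n−k steps): m(n) = F(n) + Σ_{k<=n} f(k)·m(n−k), where F(n) = P(τ <= n) and m(0) = 0
m(1) = F(1) = 0
m(2) = F(2) = 1/7
m(3) = F(3) = 3/7
m(4) = F(4) + f(2)·m(2) = 1 + 1/7·1/7 = 50/49
E[N_4] = m(4) = 50/49
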